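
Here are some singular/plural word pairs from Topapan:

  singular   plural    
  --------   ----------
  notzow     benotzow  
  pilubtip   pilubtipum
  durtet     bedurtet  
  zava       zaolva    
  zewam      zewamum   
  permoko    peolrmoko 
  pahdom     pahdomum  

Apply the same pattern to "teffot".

beteffot

"teffot" ends in -t. The one such stem in the data (durtet → bedurtet) adds the prefix be-, so the same rule applies.
So teffot → beteffot.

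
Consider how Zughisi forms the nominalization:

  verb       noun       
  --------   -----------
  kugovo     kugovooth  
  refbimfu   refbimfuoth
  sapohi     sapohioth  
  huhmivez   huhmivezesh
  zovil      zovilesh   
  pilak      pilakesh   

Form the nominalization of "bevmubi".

"bevmubi" ends in a vowel. The stems ending in a vowel (kugovo → kugovooth, refbimfu → refbimfuoth, sapohi → sapohioth) add -oth.
So bevmubi → bevmubioth.

bevmubioth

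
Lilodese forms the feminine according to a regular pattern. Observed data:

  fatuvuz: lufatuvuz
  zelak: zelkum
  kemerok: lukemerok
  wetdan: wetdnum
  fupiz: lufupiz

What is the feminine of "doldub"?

zelak and kemerok both end in -k yet inflect differently (zelkum, lukemerok), so the final letter is not what conditions the rule; the last vowel is.
"doldub" has last vowel 'u'. The one such stem in the data (fatuvuz → lufatuvuz) adds the prefix lu-, so the same rule applies.
So doldub → ludoldub.

ludoldub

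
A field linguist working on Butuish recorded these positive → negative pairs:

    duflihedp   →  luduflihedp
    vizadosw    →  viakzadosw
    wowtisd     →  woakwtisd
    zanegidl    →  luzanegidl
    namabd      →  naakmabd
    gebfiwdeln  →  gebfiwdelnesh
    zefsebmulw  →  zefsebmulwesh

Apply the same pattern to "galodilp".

"galodilp" has second-to-last letter 'l'. The stems whose second-to-last letter is 'l' (gebfiwdeln → gebfiwdelnesh, zefsebmulw → zefsebmulwesh) add -esh.
So galodilp → galodilpesh.

galodilpesh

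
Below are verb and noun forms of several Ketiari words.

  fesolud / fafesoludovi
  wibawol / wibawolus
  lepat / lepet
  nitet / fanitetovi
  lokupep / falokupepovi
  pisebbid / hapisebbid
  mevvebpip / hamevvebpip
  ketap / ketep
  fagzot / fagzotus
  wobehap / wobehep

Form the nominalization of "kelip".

fagzot and lepat both end in -t yet inflect differently (fagzotus, lepet), so the final letter is not what conditions the rule; the last vowel is.
"kelip" has last vowel 'i'. The stems whose last vowel is 'i' (pisebbid → hapisebbid, mevvebpip → hamevvebpip) add the prefix ha-.
So kelip → hakelip.

hakelip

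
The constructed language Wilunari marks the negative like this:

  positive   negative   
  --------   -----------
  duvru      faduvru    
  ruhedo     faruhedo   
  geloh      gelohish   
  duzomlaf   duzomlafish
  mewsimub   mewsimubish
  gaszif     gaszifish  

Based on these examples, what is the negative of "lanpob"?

ruhedo and geloh both have last vowel 'o' yet inflect differently (faruhedo, gelohish), so the last vowel is not what conditions the rule; whether the stem ends in a vowel or a consonant is.
"lanpob" ends in a consonant. The stems ending in a consonant (geloh → gelohish, duzomlaf → duzomlafish, mewsimub → mewsimubish) add -ish.
The other pattern: stems ending in a vowel add the prefix fa-.
So lanpob → lanpobish.

lanpobish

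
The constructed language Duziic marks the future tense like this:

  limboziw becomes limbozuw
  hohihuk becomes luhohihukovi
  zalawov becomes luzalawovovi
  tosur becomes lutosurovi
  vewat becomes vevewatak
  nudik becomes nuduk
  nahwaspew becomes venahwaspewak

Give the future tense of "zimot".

nahwaspew and limboziw both end in -w yet inflect differently (venahwaspewak, limbozuw), so the final letter is not what conditions the rule; the last vowel is.
"zimot" has last vowel 'o'. The one such stem in the data (zalawov → luzalawovovi) adds lu- … -ovi around the stem, so the same rule applies.
The other patterns: stems whose last vowel is 'a' or 'e' add ve- … -ak around the stem; stems whose last vowel is 'i' change the last vowel to 'u'.
So zimot → luzimotovi.

luzimotovi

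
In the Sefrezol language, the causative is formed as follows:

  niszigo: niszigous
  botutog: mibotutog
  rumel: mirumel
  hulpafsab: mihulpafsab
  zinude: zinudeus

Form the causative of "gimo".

gimous

niszigo and botutog both have last vowel 'o' yet inflect differently (niszigous, mibotutog), so the last vowel is not what conditions the rule; whether the stem ends in a vowel or a consonant is.
"gimo" ends in a vowel. The stems ending in a vowel (zinude → zinudeus, niszigo → niszigous) add -us.
The other pattern: stems ending in a consonant add the prefix mi-.
So gimo → gimous.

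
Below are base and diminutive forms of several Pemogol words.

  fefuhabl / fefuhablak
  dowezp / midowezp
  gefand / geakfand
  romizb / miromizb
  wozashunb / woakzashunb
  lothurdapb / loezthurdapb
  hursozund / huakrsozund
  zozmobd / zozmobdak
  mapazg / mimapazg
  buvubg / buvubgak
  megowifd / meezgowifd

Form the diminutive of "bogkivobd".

bogkivobdak

romizb and wozashunb both end in -b yet inflect differently (miromizb, woakzashunb), so the final letter is not what conditions the rule; the second-to-last letter is.
"bogkivobd" has second-to-last letter 'b'. The stems whose second-to-last letter is 'b' (fefuhabl → fefuhablak, zozmobd → zozmobdak, buvubg → buvubgak) add -ak.
The other patterns: stems whose second-to-last letter is 'z' add the prefix mi-; stems whose second-to-last letter is 'n' insert -ak- after the first vowel; stems whose second-to-last letter is 'f' or 'p' insert -ez- after the first vowel.
So bogkivobd → bogkivobdak.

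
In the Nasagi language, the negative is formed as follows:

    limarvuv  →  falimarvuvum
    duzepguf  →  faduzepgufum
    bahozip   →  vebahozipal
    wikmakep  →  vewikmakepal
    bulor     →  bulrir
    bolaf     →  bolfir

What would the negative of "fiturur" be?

fafitururum

"fiturur" has last vowel 'u'. The stems whose last vowel is 'u' (limarvuv → falimarvuvum, duzepguf → faduzepgufum) add fa- … -um around the stem.
So fiturur → fafitururum.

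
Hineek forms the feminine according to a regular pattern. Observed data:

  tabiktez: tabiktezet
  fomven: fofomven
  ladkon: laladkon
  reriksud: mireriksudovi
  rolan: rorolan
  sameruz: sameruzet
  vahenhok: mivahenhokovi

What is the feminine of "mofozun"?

momofozun

fomven and tabiktez both have last vowel 'e' yet inflect differently (fofomven, tabiktezet), so the last vowel is not what conditions the rule; the final letter is.
"mofozun" ends in -n. The stems ending in -n (ladkon → laladkon, rolan → rorolan, fomven → fofomven) repeat the first consonant+vowel as a prefix.
So mofozun → momofozun.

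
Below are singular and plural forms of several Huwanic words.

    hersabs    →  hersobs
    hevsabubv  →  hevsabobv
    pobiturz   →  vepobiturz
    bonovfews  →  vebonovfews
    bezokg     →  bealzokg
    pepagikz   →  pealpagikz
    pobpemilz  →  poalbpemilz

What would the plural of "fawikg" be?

hersabs and bonovfews both end in -s yet inflect differently (hersobs, vebonovfews), so the final letter is not what conditions the rule; the second-to-last letter is.
"fawikg" has second-to-last letter 'k'. The stems whose second-to-last letter is 'k' (bezokg → bealzokg, pepagikz → pealpagikz) insert -al- after the first vowel.
So fawikg → faalwikg.

faalwikg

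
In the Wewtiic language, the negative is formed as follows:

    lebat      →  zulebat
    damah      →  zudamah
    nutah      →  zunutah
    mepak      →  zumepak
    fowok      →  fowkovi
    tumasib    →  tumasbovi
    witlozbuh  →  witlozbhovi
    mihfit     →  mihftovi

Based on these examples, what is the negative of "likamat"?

mepak and fowok both end in -k yet inflect differently (zumepak, fowkovi), so the final letter is not what conditions the rule; the last vowel is.
"likamat" has last vowel 'a'. The stems whose last vowel is 'a' (lebat → zulebat, damah → zudamah, nutah → zunutah) add the prefix zu-.
The other pattern: stems whose last vowel is 'i', 'o' or 'u' delete the last vowel and add -ovi.
So likamat → zulikamat.

zulikamat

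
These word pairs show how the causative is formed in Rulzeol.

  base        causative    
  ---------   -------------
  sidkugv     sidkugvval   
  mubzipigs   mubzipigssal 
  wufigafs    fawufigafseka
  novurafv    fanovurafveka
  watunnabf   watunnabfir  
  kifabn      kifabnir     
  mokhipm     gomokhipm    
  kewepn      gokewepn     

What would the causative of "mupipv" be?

mubzipigs and wufigafs both end in -s yet inflect differently (mubzipigssal, fawufigafseka), so the final letter is not what conditions the rule; the second-to-last letter is.
"mupipv" has second-to-last letter 'p'. The stems whose second-to-last letter is 'p' (mokhipm → gomokhipm, kewepn → gokewepn) add the prefix go-.
So mupipv → gomupipv.

gomupipv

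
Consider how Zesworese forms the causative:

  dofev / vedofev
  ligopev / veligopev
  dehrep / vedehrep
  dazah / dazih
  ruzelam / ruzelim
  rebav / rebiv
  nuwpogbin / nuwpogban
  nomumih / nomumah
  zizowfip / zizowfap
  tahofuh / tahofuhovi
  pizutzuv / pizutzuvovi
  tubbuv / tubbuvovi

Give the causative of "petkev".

vepetkev

"petkev" has last vowel 'e'. The stems whose last vowel is 'e' (dofev → vedofev, ligopev → veligopev, dehrep → vedehrep) add the prefix ve-.
The other patterns: stems whose last vowel is 'a' change the last vowel to 'i'; stems whose last vowel is 'i' change the last vowel to 'a'; stems whose last vowel is 'u' add -ovi.
So petkev → vepetkev.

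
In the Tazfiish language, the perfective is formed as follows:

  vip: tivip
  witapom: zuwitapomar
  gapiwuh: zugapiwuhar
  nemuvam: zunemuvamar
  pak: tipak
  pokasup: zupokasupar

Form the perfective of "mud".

"mud" has 1 vowel. The stems with 1 vowel (vip → tivip, pak → tipak) add the prefix ti-.
The other pattern: stems with 3 vowels add zu- … -ar around the stem.
So mud → timud.

timud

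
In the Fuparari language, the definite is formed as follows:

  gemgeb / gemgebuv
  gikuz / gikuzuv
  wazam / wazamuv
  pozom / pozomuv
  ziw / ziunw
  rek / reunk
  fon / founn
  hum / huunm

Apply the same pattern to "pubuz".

pubuzuv

wazam and hum both end in -m yet inflect differently (wazamuv, huunm), so the final letter is not what conditions the rule; the number of vowels is.
"pubuz" has 2 vowels. The stems with 2 vowels (gemgeb → gemgebuv, gikuz → gikuzuv, wazam → wazamuv) add -uv.
The other pattern: stems with 1 vowel insert -un- after the first vowel.
So pubuz → pubuzuv.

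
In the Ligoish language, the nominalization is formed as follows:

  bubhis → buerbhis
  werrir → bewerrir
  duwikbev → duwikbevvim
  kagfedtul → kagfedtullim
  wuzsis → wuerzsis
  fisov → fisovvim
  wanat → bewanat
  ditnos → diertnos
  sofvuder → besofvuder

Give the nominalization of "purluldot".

bepurluldot

bubhis and werrir both have last vowel 'i' yet inflect differently (buerbhis, bewerrir), so the last vowel is not what conditions the rule; the final letter is.
"purluldot" ends in -t. The one such stem in the data (wanat → bewanat) adds the prefix be-, so the same rule applies.
The other patterns: stems ending in -s insert -er- after the first vowel; stems ending in -l or -v double the final consonant and add -im.
So purluldot → bepurluldot.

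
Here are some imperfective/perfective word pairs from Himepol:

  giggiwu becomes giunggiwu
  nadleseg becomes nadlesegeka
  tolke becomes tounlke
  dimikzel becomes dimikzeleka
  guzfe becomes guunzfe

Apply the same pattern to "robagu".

dimikzel and guzfe both have last vowel 'e' yet inflect differently (dimikzeleka, guunzfe), so the last vowel is not what conditions the rule; whether the stem ends in a vowel or a consonant is.
"robagu" ends in a vowel. The stems ending in a vowel (giggiwu → giunggiwu, guzfe → guunzfe, tolke → tounlke) insert -un- after the first vowel.
The other pattern: stems ending in a consonant add -eka.
So robagu → rounbagu.

rounbagu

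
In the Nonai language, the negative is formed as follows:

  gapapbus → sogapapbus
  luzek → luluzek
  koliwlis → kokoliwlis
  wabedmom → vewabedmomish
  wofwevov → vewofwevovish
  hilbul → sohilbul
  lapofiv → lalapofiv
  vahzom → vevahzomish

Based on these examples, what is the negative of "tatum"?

wofwevov and lapofiv both end in -v yet inflect differently (vewofwevovish, lalapofiv), so the final letter is not what conditions the rule; the last vowel is.
"tatum" has last vowel 'u'. The stems whose last vowel is 'u' (hilbul → sohilbul, gapapbus → sogapapbus) add the prefix so-.
The other patterns: stems whose last vowel is 'o' add ve- … -ish around the stem; stems whose last vowel is 'e' or 'i' repeat the first consonant+vowel as a prefix.
So tatum → sotatum.

sotatum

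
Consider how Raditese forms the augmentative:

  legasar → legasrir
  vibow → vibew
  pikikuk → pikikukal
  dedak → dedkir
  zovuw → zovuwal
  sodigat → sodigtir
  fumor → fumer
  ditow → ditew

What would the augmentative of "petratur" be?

petratural

ditow and zovuw both end in -w yet inflect differently (ditew, zovuwal), so the final letter is not what conditions the rule; the last vowel is.
"petratur" has last vowel 'u'. The stems whose last vowel is 'u' (zovuw → zovuwal, pikikuk → pikikukal) add -al.
So petratur → petratural.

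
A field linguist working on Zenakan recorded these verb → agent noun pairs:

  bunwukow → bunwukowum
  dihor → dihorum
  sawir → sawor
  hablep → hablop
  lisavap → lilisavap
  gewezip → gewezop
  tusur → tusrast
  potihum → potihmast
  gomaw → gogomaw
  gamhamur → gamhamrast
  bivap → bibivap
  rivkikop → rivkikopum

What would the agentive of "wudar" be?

tusur and dihor both end in -r yet inflect differently (tusrast, dihorum), so the final letter is not what conditions the rule; the last vowel is.
"wudar" has last vowel 'a'. The stems whose last vowel is 'a' (lisavap → lilisavap, gomaw → gogomaw, bivap → bibivap) repeat the first consonant+vowel as a prefix.
So wudar → wuwudar.

wuwudar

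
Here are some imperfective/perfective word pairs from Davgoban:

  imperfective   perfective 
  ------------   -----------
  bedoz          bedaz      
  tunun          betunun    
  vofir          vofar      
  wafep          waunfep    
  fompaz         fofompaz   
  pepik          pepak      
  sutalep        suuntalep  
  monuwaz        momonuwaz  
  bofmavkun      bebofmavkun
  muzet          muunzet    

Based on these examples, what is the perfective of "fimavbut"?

befimavbut

monuwaz and bedoz both end in -z yet inflect differently (momonuwaz, bedaz), so the final letter is not what conditions the rule; the last vowel is.
"fimavbut" has last vowel 'u'. The stems whose last vowel is 'u' (bofmavkun → bebofmavkun, tunun → betunun) add the prefix be-.
So fimavbut → befimavbut.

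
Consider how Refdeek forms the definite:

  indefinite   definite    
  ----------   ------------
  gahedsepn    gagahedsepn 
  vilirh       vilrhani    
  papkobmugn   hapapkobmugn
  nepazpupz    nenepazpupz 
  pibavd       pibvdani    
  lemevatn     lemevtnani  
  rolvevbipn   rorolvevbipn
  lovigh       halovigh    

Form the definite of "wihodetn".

wihodtnani

rolvevbipn and papkobmugn both end in -n yet inflect differently (rorolvevbipn, hapapkobmugn), so the final letter is not what conditions the rule; the second-to-last letter is.
"wihodetn" has second-to-last letter 't'. The one such stem in the data (lemevatn → lemevtnani) deletes the last vowel and adds -ani (as do vilirh, pibavd), so the same rule applies.
The other patterns: stems whose second-to-last letter is 'p' repeat the first consonant+vowel as a prefix; stems whose second-to-last letter is 'g' add the prefix ha-.
So wihodetn → wihodtnani.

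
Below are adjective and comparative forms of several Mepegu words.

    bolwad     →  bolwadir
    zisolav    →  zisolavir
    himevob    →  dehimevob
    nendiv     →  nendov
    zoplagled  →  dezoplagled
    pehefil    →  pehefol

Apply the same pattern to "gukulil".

gukulol

nendiv and zisolav both end in -v yet inflect differently (nendov, zisolavir), so the final letter is not what conditions the rule; the last vowel is.
"gukulil" has last vowel 'i'. The stems whose last vowel is 'i' (pehefil → pehefol, nendiv → nendov) change the last vowel to 'o'.
So gukulil → gukulol.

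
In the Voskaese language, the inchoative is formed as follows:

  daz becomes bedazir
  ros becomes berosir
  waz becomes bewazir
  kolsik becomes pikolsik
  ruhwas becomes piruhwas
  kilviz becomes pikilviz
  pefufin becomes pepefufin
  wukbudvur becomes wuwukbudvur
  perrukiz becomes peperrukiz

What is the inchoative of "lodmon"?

ros and ruhwas both end in -s yet inflect differently (berosir, piruhwas), so the final letter is not what conditions the rule; the number of vowels is.
"lodmon" has 2 vowels. The stems with 2 vowels (kolsik → pikolsik, ruhwas → piruhwas, kilviz → pikilviz) add the prefix pi-.
The other patterns: stems with 1 vowel add be- … -ir around the stem; stems with 3 vowels repeat the first consonant+vowel as a prefix.
So lodmon → pilodmon.

pilodmon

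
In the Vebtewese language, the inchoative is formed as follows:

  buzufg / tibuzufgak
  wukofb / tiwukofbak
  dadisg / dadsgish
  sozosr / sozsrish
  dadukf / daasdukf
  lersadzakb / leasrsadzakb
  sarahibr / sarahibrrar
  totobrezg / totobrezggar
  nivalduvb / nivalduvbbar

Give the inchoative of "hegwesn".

buzufg and dadisg both end in -g yet inflect differently (tibuzufgak, dadsgish), so the final letter is not what conditions the rule; the second-to-last letter is.
"hegwesn" has second-to-last letter 's'. The stems whose second-to-last letter is 's' (dadisg → dadsgish, sozosr → sozsrish) delete the last vowel and add -ish.
So hegwesn → hegwsnish.

hegwsnish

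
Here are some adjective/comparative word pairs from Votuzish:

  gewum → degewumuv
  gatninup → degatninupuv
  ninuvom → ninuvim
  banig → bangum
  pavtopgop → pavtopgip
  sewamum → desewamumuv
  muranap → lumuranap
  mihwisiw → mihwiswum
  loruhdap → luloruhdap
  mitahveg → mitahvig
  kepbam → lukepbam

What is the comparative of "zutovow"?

gewum and ninuvom both end in -m yet inflect differently (degewumuv, ninuvim), so the final letter is not what conditions the rule; the last vowel is.
"zutovow" has last vowel 'o'. The stems whose last vowel is 'o' (ninuvom → ninuvim, pavtopgop → pavtopgip) change the last vowel to 'i'.
The other patterns: stems whose last vowel is 'u' add de- … -uv around the stem; stems whose last vowel is 'i' delete the last vowel and add -um; stems whose last vowel is 'a' add the prefix lu-.
So zutovow → zutoviw.

zutoviw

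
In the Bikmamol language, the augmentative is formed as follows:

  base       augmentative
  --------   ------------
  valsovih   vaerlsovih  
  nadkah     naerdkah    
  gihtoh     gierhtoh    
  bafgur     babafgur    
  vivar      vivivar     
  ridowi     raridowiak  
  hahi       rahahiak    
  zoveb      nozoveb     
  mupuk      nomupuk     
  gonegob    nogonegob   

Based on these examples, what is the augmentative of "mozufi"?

ramozufiak

"mozufi" ends in -i. The stems ending in -i (ridowi → raridowiak, hahi → rahahiak) add ra- … -ak around the stem.
The other patterns: stems ending in -h insert -er- after the first vowel; stems ending in -r repeat the first consonant+vowel as a prefix; stems ending in -b or -k add the prefix no-.
So mozufi → ramozufiak.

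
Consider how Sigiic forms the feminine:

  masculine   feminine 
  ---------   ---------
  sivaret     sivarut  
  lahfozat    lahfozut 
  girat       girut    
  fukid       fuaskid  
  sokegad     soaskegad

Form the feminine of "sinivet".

sinivut

"sinivet" ends in -t. The stems ending in -t (sivaret → sivarut, lahfozat → lahfozut, girat → girut) change the last vowel to 'u'.
So sinivet → sinivut.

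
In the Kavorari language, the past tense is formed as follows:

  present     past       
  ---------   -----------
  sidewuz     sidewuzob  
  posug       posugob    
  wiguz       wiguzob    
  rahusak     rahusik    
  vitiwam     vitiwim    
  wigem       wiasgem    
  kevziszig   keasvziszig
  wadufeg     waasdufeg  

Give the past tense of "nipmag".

nipmig

vitiwam and wigem both end in -m yet inflect differently (vitiwim, wiasgem), so the final letter is not what conditions the rule; the last vowel is.
"nipmag" has last vowel 'a'. The stems whose last vowel is 'a' (rahusak → rahusik, vitiwam → vitiwim) change the last vowel to 'i'.
So nipmag → nipmig.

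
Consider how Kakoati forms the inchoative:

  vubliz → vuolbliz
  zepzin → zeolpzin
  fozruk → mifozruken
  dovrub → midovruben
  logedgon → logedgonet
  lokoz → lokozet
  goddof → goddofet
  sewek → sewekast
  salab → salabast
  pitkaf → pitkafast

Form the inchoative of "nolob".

nolobet

zepzin and logedgon both end in -n yet inflect differently (zeolpzin, logedgonet), so the final letter is not what conditions the rule; the last vowel is.
"nolob" has last vowel 'o'. The stems whose last vowel is 'o' (logedgon → logedgonet, lokoz → lokozet, goddof → goddofet) add -et.
So nolob → nolobet.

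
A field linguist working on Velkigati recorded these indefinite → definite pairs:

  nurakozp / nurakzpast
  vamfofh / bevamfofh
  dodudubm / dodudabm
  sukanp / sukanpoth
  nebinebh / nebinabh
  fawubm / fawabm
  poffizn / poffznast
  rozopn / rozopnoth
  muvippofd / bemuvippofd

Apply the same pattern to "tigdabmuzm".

nebinebh and vamfofh both end in -h yet inflect differently (nebinabh, bevamfofh), so the final letter is not what conditions the rule; the second-to-last letter is.
"tigdabmuzm" has second-to-last letter 'z'. The stems whose second-to-last letter is 'z' (poffizn → poffznast, nurakozp → nurakzpast) delete the last vowel and add -ast.
The other patterns: stems whose second-to-last letter is 'b' change the last vowel to 'a'; stems whose second-to-last letter is 'f' add the prefix be-; stems whose second-to-last letter is 'n' or 'p' add -oth.
So tigdabmuzm → tigdabmzmast.

tigdabmzmast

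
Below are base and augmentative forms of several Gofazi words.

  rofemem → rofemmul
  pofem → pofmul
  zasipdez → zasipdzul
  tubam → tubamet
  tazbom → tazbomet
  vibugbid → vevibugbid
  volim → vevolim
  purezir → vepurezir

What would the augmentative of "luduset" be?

ludustul

rofemem and tubam both end in -m yet inflect differently (rofemmul, tubamet), so the final letter is not what conditions the rule; the last vowel is.
"luduset" has last vowel 'e'. The stems whose last vowel is 'e' (rofemem → rofemmul, pofem → pofmul, zasipdez → zasipdzul) delete the last vowel and add -ul.
The other patterns: stems whose last vowel is 'a' or 'o' add -et; stems whose last vowel is 'i' add the prefix ve-.
So luduset → ludustul.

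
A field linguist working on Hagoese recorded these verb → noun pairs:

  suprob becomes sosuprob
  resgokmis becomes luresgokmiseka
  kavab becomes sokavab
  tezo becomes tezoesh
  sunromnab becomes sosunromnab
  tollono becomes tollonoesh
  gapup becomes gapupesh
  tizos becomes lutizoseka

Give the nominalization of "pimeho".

pimehoesh

"pimeho" ends in -o. The stems ending in -o (tollono → tollonoesh, tezo → tezoesh) add -esh.
The other patterns: stems ending in -b add the prefix so-; stems ending in -s add lu- … -eka around the stem.
So pimeho → pimehoesh.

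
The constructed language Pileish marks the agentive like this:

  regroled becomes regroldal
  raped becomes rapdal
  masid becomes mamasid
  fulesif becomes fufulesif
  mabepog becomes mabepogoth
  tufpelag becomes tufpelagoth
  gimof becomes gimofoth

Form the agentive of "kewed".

regroled and masid both end in -d yet inflect differently (regroldal, mamasid), so the final letter is not what conditions the rule; the last vowel is.
"kewed" has last vowel 'e'. The stems whose last vowel is 'e' (regroled → regroldal, raped → rapdal) delete the last vowel and add -al.
So kewed → kewdal.

kewdal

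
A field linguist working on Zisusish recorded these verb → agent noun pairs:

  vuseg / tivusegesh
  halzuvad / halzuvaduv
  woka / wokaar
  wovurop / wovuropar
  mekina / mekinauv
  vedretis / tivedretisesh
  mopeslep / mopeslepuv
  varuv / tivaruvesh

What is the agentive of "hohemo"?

wovurop and mopeslep both end in -p yet inflect differently (wovuropar, mopeslepuv), so the final letter is not what conditions the rule; the first letter is.
"hohemo" begins with h-. The one such stem in the data (halzuvad → halzuvaduv) adds -uv, so the same rule applies.
The other patterns: stems beginning with w- add -ar; stems beginning with v- add ti- … -esh around the stem.
So hohemo → hohemouv.

hohemouv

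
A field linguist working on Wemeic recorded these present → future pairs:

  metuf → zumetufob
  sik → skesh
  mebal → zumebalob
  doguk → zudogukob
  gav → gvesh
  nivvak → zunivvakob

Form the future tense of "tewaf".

zutewafob

"tewaf" has 2 vowels. The stems with 2 vowels (metuf → zumetufob, nivvak → zunivvakob, mebal → zumebalob) add zu- … -ob around the stem.
The other pattern: stems with 1 vowel delete the last vowel and add -esh.
So tewaf → zutewafob.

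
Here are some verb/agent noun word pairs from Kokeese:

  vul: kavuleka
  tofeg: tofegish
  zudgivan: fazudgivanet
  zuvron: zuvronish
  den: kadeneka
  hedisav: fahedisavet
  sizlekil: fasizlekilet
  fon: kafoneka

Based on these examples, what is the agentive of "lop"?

kalopeka

"lop" has 1 vowel. The stems with 1 vowel (fon → kafoneka, vul → kavuleka, den → kadeneka) add ka- … -eka around the stem.
So lop → kalopeka.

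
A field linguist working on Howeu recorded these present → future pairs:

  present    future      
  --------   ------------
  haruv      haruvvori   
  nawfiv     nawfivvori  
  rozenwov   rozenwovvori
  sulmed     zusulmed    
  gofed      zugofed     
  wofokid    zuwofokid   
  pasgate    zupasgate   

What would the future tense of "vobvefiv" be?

vobvefivvori

"vobvefiv" ends in -v. The stems ending in -v (haruv → haruvvori, nawfiv → nawfivvori, rozenwov → rozenwovvori) double the final consonant and add -ori.
So vobvefiv → vobvefivvori.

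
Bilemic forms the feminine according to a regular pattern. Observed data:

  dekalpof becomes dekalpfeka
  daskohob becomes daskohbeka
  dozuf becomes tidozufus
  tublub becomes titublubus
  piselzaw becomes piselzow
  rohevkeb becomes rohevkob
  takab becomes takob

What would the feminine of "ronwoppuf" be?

dekalpof and dozuf both end in -f yet inflect differently (dekalpfeka, tidozufus), so the final letter is not what conditions the rule; the last vowel is.
"ronwoppuf" has last vowel 'u'. The stems whose last vowel is 'u' (dozuf → tidozufus, tublub → titublubus) add ti- … -us around the stem.
So ronwoppuf → tironwoppufus.

tironwoppufus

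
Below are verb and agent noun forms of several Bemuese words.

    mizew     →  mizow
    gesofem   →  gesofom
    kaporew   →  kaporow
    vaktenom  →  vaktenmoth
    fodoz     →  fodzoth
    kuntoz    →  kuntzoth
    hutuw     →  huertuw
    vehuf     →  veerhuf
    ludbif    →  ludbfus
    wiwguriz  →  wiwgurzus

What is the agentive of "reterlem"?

reterlom

gesofem and vaktenom both end in -m yet inflect differently (gesofom, vaktenmoth), so the final letter is not what conditions the rule; the last vowel is.
"reterlem" has last vowel 'e'. The stems whose last vowel is 'e' (mizew → mizow, gesofem → gesofom, kaporew → kaporow) change the last vowel to 'o'.
So reterlem → reterlom.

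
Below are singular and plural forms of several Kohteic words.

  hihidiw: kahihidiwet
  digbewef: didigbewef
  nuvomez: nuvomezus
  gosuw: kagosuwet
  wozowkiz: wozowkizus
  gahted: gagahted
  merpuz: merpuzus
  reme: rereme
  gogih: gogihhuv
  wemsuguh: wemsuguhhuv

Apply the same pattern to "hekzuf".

hihidiw and wozowkiz both have last vowel 'i' yet inflect differently (kahihidiwet, wozowkizus), so the last vowel is not what conditions the rule; the final letter is.
"hekzuf" ends in -f. The one such stem in the data (digbewef → didigbewef) repeats the first consonant+vowel as a prefix (as do reme, gahted), so the same rule applies.
The other patterns: stems ending in -w add ka- … -et around the stem; stems ending in -z add -us; stems ending in -h double the final consonant and add -uv.
So hekzuf → hehekzuf.

hehekzuf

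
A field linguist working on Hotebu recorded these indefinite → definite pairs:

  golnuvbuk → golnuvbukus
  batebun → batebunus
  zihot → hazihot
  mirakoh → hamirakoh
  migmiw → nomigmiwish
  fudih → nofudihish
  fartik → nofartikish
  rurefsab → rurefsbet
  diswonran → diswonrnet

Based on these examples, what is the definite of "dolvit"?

"dolvit" has last vowel 'i'. The stems whose last vowel is 'i' (migmiw → nomigmiwish, fudih → nofudihish, fartik → nofartikish) add no- … -ish around the stem.
The other patterns: stems whose last vowel is 'u' add -us; stems whose last vowel is 'o' add the prefix ha-; stems whose last vowel is 'a' delete the last vowel and add -et.
So dolvit → nodolvitish.

nodolvitish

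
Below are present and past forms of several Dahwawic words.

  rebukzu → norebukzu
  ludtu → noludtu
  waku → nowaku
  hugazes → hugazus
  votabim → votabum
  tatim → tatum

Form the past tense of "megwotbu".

"megwotbu" ends in -u. The stems ending in -u (rebukzu → norebukzu, ludtu → noludtu, waku → nowaku) add the prefix no-.
So megwotbu → nomegwotbu.

nomegwotbu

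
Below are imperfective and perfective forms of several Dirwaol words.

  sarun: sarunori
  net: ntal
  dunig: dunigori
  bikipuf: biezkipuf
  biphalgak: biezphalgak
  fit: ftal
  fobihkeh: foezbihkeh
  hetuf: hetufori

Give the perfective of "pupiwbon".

hetuf and bikipuf both end in -f yet inflect differently (hetufori, biezkipuf), so the final letter is not what conditions the rule; the number of vowels is.
"pupiwbon" has 3 vowels. The stems with 3 vowels (bikipuf → biezkipuf, biphalgak → biezphalgak, fobihkeh → foezbihkeh) insert -ez- after the first vowel.
The other patterns: stems with 1 vowel delete the last vowel and add -al; stems with 2 vowels add -ori.
So pupiwbon → puezpiwbon.

puezpiwbon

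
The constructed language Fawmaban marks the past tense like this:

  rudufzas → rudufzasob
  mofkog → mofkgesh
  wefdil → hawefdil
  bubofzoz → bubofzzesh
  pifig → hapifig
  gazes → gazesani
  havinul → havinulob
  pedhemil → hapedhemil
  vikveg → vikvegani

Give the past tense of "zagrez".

zagrezani

vikveg and mofkog both end in -g yet inflect differently (vikvegani, mofkgesh), so the final letter is not what conditions the rule; the last vowel is.
"zagrez" has last vowel 'e'. The stems whose last vowel is 'e' (vikveg → vikvegani, gazes → gazesani) add -ani.
So zagrez → zagrezani.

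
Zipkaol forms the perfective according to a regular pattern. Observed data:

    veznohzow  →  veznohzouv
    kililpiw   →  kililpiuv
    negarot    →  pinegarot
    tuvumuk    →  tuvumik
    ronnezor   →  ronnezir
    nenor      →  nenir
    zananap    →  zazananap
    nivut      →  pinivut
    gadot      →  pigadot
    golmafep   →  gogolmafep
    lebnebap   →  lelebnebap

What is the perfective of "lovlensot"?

veznohzow and negarot both have last vowel 'o' yet inflect differently (veznohzouv, pinegarot), so the last vowel is not what conditions the rule; the final letter is.
"lovlensot" ends in -t. The stems ending in -t (nivut → pinivut, negarot → pinegarot, gadot → pigadot) add the prefix pi-.
The other patterns: stems ending in -w drop the final letter and add -uv; stems ending in -p repeat the first consonant+vowel as a prefix; stems ending in -k or -r change the last vowel to 'i'.
So lovlensot → pilovlensot.

pilovlensot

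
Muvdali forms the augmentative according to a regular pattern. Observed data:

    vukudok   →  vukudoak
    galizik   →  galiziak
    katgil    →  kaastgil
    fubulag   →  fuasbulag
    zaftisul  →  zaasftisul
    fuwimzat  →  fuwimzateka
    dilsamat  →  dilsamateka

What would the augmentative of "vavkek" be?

galizik and katgil both have last vowel 'i' yet inflect differently (galiziak, kaastgil), so the last vowel is not what conditions the rule; the final letter is.
"vavkek" ends in -k. The stems ending in -k (vukudok → vukudoak, galizik → galiziak) drop the final letter and add -ak.
So vavkek → vavkeak.

vavkeak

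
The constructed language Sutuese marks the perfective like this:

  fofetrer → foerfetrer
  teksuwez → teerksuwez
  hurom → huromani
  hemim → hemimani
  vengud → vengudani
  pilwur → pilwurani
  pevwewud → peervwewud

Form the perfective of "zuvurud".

zuervurud

fofetrer and pilwur both end in -r yet inflect differently (foerfetrer, pilwurani), so the final letter is not what conditions the rule; the number of vowels is.
"zuvurud" has 3 vowels. The stems with 3 vowels (fofetrer → foerfetrer, teksuwez → teerksuwez, pevwewud → peervwewud) insert -er- after the first vowel.
The other pattern: stems with 2 vowels add -ani.
So zuvurud → zuervurud.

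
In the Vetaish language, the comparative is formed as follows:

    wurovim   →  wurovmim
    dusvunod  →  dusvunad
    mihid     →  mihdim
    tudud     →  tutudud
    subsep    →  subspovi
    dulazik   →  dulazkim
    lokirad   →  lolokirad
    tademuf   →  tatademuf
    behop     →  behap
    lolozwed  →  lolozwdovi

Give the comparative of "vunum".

mihid and dusvunod both end in -d yet inflect differently (mihdim, dusvunad), so the final letter is not what conditions the rule; the last vowel is.
"vunum" has last vowel 'u'. The stems whose last vowel is 'u' (tudud → tutudud, tademuf → tatademuf) repeat the first consonant+vowel as a prefix.
So vunum → vuvunum.

vuvunum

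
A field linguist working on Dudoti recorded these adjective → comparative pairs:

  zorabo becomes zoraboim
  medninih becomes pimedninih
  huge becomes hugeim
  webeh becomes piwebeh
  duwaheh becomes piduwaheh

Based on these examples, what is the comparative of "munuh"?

pimunuh

duwaheh and huge both have last vowel 'e' yet inflect differently (piduwaheh, hugeim), so the last vowel is not what conditions the rule; whether the stem ends in a vowel or a consonant is.
"munuh" ends in a consonant. The stems ending in a consonant (duwaheh → piduwaheh, webeh → piwebeh, medninih → pimedninih) add the prefix pi-.
So munuh → pimunuh.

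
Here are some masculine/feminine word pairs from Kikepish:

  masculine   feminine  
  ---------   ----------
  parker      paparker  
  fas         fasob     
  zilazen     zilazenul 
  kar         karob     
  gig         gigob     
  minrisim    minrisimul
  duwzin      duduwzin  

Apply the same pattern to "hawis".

hahawis

kar and parker both end in -r yet inflect differently (karob, paparker), so the final letter is not what conditions the rule; the number of vowels is.
"hawis" has 2 vowels. The stems with 2 vowels (duwzin → duduwzin, parker → paparker) repeat the first consonant+vowel as a prefix.
The other patterns: stems with 1 vowel add -ob; stems with 3 vowels add -ul.
So hawis → hahawis.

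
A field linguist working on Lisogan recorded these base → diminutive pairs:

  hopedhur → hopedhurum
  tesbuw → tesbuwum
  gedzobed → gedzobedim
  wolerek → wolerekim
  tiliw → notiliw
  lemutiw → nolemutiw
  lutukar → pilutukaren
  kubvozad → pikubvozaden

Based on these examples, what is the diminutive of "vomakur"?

vomakurum

tesbuw and tiliw both end in -w yet inflect differently (tesbuwum, notiliw), so the final letter is not what conditions the rule; the last vowel is.
"vomakur" has last vowel 'u'. The stems whose last vowel is 'u' (hopedhur → hopedhurum, tesbuw → tesbuwum) add -um.
The other patterns: stems whose last vowel is 'e' add -im; stems whose last vowel is 'i' add the prefix no-; stems whose last vowel is 'a' add pi- … -en around the stem.
So vomakur → vomakurum.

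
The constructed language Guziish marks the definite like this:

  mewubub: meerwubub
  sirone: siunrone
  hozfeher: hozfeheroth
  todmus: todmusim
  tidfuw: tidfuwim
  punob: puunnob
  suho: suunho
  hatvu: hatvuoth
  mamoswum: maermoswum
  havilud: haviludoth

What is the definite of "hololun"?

mewubub and punob both end in -b yet inflect differently (meerwubub, puunnob), so the final letter is not what conditions the rule; the first letter is.
"hololun" begins with h-. The stems beginning with h- (hozfeher → hozfeheroth, havilud → haviludoth, hatvu → hatvuoth) add -oth.
The other patterns: stems beginning with m- insert -er- after the first vowel; stems beginning with t- add -im; stems beginning with p- or s- insert -un- after the first vowel.
So hololun → hololunoth.

hololunoth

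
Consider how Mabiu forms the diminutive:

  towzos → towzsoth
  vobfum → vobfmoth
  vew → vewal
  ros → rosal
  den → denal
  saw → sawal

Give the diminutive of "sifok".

sifkoth

"sifok" has 2 vowels. The stems with 2 vowels (towzos → towzsoth, vobfum → vobfmoth) delete the last vowel and add -oth.
So sifok → sifkoth.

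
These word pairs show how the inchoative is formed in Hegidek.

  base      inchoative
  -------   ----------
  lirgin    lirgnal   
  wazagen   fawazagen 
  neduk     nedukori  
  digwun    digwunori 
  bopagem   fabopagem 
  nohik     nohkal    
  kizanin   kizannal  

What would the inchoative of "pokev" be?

fapokev

digwun and wazagen both end in -n yet inflect differently (digwunori, fawazagen), so the final letter is not what conditions the rule; the last vowel is.
"pokev" has last vowel 'e'. The stems whose last vowel is 'e' (bopagem → fabopagem, wazagen → fawazagen) add the prefix fa-.
So pokev → fapokev.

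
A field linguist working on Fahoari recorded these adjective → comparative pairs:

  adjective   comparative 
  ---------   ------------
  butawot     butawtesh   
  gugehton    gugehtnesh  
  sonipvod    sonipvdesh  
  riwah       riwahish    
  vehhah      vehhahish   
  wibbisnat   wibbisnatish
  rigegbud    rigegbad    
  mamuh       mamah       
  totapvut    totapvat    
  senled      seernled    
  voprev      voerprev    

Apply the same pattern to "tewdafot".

butawot and wibbisnat both end in -t yet inflect differently (butawtesh, wibbisnatish), so the final letter is not what conditions the rule; the last vowel is.
"tewdafot" has last vowel 'o'. The stems whose last vowel is 'o' (butawot → butawtesh, gugehton → gugehtnesh, sonipvod → sonipvdesh) delete the last vowel and add -esh.
The other patterns: stems whose last vowel is 'a' add -ish; stems whose last vowel is 'u' change the last vowel to 'a'; stems whose last vowel is 'e' insert -er- after the first vowel.
So tewdafot → tewdaftesh.

tewdaftesh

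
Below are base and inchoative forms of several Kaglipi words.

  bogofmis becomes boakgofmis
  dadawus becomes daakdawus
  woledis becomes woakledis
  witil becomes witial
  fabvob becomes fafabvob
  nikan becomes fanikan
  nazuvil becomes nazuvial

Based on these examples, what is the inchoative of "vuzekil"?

vuzekial

nazuvil and woledis both have last vowel 'i' yet inflect differently (nazuvial, woakledis), so the last vowel is not what conditions the rule; the final letter is.
"vuzekil" ends in -l. The stems ending in -l (nazuvil → nazuvial, witil → witial) drop the final letter and add -al.
The other patterns: stems ending in -s insert -ak- after the first vowel; stems ending in -b or -n add the prefix fa-.
So vuzekil → vuzekial.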